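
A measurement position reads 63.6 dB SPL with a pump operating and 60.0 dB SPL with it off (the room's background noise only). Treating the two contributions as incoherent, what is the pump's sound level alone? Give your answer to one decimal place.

Background correction is a power subtraction:
L_src = 10·log₁₀(10^(63.6/10) − 10^(60.0/10)) = 10·log₁₀(1291000) = 61.1 dB SPL.

61.1 dB SPL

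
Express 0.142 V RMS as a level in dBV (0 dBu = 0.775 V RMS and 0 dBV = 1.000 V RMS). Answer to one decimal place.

dBV = 20·log₁₀(V / 1.000 V).
20·log₁₀(0.142/1.000) = -17.0 dBV.

-17.0 dBV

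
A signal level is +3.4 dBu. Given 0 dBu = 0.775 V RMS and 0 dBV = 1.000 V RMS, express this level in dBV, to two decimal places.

The offset between the scales is 20·log₁₀(0.775/1.000) = −2.214 dB.
So dBV = +3.4 − 2.214 = +1.19 dBV.

+1.19 dBV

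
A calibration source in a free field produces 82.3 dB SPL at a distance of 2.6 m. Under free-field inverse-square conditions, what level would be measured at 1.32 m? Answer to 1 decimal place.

88.2 dB SPL

For a point source in a free field, ΔL = −20·log₁₀(d₂/d₁).
ΔL = −20·log₁₀(1.32/2.6) = 5.89 dB, so L₂ = 82.3 + (5.89) = 88.2 dB SPL.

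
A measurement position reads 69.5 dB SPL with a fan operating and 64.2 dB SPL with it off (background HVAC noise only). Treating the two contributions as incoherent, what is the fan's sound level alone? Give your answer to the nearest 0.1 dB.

68.0 dB SPL

Remove the background by subtracting linear intensities:
L_src = 10·log₁₀(10^(69.5/10) − 10^(64.2/10)) = 10·log₁₀(6282000) = 68.0 dB SPL.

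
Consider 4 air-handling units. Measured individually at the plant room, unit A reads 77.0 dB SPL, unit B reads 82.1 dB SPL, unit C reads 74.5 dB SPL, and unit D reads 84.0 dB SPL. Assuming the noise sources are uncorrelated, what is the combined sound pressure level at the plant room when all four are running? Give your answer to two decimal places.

Incoherent sources sum as intensities:
L_total = 10·log₁₀(10^(77.0/10) + 10^(82.1/10) + 10^(74.5/10) + 10^(84.0/10)) = 10·log₁₀(491700000) = 86.92 dB SPL.

86.92 dB SPL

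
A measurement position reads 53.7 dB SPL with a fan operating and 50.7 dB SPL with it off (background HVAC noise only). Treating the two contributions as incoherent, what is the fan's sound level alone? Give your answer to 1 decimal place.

Subtract intensities: L_src = 10·log₁₀(10^(L_total/10) − 10^(L_bg/10)).
L_src = 10·log₁₀(10^(53.7/10) − 10^(50.7/10)) = 10·log₁₀(116900) = 50.7 dB SPL.

50.7 dB SPL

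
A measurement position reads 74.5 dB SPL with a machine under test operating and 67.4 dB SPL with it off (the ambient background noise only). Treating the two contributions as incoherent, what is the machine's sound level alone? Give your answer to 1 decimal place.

73.6 dB SPL

Remove the background by subtracting linear intensities:
L_src = 10·log₁₀(10^(74.5/10) − 10^(67.4/10)) = 10·log₁₀(22690000) = 73.6 dB SPL.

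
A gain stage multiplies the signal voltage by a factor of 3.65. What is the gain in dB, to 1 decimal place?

Voltage is an amplitude quantity, so gain = 20·log₁₀(V_out/V_in).
20·log₁₀(3.65) = 11.2 dB.

11.2 dB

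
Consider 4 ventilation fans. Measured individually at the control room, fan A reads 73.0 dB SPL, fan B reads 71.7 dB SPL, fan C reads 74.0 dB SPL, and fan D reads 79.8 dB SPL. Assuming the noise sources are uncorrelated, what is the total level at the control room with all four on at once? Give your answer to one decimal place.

81.9 dB SPL

Add the sources as powers (linear), then convert back to dB:
L_total = 10·log₁₀(10^(73.0/10) + 10^(71.7/10) + 10^(74.0/10) + 10^(79.8/10)) = 10·log₁₀(155400000) = 81.9 dB SPL.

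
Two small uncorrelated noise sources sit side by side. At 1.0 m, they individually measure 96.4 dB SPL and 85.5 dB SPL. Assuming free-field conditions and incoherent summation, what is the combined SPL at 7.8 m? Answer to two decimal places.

Combined at 1.0 m: 10·log₁₀(10^(96.4/10)+10^(85.5/10)) = 96.739 dB SPL.
Then apply −20·log₁₀(7.8/1.0) = -17.842 dB → 78.90 dB SPL.

78.90 dB SPL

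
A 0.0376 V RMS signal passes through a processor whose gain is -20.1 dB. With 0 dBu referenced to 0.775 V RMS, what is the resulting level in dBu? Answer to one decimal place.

-46.4 dBu

Input level: 20·log₁₀(0.0376/0.775) = -26.28 dBu.
Output: -26.28 − 20.1 = -46.4 dBu.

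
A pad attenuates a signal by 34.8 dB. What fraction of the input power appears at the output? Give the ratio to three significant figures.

Power ratio = 10^(dB/10).
10^(-34.8/10) = 10^(-3.480) = 0.000331.

0.000331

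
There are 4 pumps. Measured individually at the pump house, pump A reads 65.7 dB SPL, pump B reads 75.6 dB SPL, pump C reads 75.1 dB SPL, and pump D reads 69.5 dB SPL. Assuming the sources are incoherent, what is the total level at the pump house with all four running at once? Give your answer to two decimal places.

79.10 dB SPL

Uncorrelated sources add in intensity (power), not in dB.
L_total = 10·log₁₀(10^(65.7/10) + 10^(75.6/10) + 10^(75.1/10) + 10^(69.5/10)) = 10·log₁₀(81300000) = 79.10 dB SPL.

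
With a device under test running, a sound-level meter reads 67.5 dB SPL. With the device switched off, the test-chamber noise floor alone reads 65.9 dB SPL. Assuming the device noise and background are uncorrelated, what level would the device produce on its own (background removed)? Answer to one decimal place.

62.4 dB SPL

Subtract intensities: L_src = 10·log₁₀(10^(L_total/10) − 10^(L_bg/10)).
L_src = 10·log₁₀(10^(67.5/10) − 10^(65.9/10)) = 10·log₁₀(1733000) = 62.4 dB SPL.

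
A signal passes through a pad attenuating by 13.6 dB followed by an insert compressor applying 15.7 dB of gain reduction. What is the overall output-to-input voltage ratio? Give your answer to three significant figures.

0.0343

Net gain = (−13.6) + (−15.7) = -29.3 dB.
Voltage ratio = 10^(-29.3/20) = 0.0343.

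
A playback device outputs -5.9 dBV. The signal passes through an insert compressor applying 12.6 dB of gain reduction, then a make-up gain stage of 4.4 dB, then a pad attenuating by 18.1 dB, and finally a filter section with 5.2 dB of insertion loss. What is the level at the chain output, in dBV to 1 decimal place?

-37.4 dBV

In dB, series stages simply add:
-5.9 − 12.6 + 4.4 − 18.1 − 5.2 = -37.4 dBV.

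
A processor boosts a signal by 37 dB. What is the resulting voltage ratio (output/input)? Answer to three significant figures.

70.8

Voltage ratio = 10^(dB/20).
10^(37/20) = 10^(1.850) = 70.8.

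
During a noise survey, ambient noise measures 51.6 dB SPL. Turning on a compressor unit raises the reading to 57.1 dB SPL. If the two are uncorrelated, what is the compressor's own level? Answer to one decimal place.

Remove the background by subtracting linear intensities:
L_src = 10·log₁₀(10^(57.1/10) − 10^(51.6/10)) = 10·log₁₀(368300) = 55.7 dB SPL.

55.7 dB SPL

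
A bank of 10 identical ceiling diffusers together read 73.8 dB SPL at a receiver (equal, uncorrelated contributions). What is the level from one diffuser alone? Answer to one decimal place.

63.8 dB SPL

10 equal incoherent sources add 10·log₁₀(10) = 10.00 dB over one source.
L_one = 73.8 − 10.00 = 63.8 dB SPL.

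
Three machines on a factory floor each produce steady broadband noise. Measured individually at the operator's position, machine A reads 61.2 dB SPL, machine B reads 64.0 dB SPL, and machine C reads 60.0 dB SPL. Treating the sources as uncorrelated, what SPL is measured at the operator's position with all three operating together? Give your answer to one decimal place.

66.8 dB SPL

Incoherent sources sum as intensities:
L_total = 10·log₁₀(10^(61.2/10) + 10^(64.0/10) + 10^(60.0/10)) = 10·log₁₀(4830000) = 66.8 dB SPL.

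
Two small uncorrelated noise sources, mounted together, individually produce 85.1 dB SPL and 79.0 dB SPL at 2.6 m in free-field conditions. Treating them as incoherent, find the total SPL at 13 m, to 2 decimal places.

72.07 dB SPL

Combined at 2.6 m: 10·log₁₀(10^(85.1/10)+10^(79.0/10)) = 86.053 dB SPL.
Then apply −20·log₁₀(13/2.6) = -13.979 dB → 72.07 dB SPL.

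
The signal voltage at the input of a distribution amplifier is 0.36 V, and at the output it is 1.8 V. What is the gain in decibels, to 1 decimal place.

14.0 dB

Voltage ratio → dB uses the 20·log₁₀ form:
20·log₁₀(1.8/0.36) = 20·log₁₀(5.000) = 14.0 dB.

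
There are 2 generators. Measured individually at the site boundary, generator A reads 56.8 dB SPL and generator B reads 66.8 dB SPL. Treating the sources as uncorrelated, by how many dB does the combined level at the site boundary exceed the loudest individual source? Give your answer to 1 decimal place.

0.4 dB

Incoherent sources sum as intensities:
L_total = 10·log₁₀(10^(56.8/10) + 10^(66.8/10)) = 67.21 dB SPL.
Excess over the loudest (66.8 dB): 67.21 − 66.8 = 0.4 dB.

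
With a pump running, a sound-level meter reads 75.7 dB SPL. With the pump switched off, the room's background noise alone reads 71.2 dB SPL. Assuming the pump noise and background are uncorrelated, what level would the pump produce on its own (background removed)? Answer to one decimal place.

73.8 dB SPL

Background correction is a power subtraction:
L_src = 10·log₁₀(10^(75.7/10) − 10^(71.2/10)) = 10·log₁₀(23970000) = 73.8 dB SPL.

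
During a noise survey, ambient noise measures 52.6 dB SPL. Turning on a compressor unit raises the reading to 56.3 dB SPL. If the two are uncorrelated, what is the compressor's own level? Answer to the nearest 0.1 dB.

Subtract intensities: L_src = 10·log₁₀(10^(L_total/10) − 10^(L_bg/10)).
L_src = 10·log₁₀(10^(56.3/10) − 10^(52.6/10)) = 10·log₁₀(244600) = 53.9 dB SPL.

53.9 dB SPL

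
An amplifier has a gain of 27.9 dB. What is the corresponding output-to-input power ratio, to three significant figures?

617

Power ratio = 10^(dB/10).
10^(27.9/10) = 10^(2.790) = 617.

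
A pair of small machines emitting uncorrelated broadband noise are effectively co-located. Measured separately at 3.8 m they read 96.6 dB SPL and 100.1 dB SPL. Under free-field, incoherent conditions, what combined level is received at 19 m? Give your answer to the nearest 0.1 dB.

87.7 dB SPL

Combined at 3.8 m: 10·log₁₀(10^(96.6/10)+10^(100.1/10)) = 101.70 dB SPL.
Then apply −20·log₁₀(19/3.8) = -13.98 dB → 87.7 dB SPL.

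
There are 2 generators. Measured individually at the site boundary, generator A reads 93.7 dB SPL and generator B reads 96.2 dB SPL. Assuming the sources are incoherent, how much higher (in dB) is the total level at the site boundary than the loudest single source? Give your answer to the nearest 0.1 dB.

Add the sources as powers (linear), then convert back to dB:
L_total = 10·log₁₀(10^(93.7/10) + 10^(96.2/10)) = 98.14 dB SPL.
Excess over the loudest (96.2 dB): 98.14 − 96.2 = 1.9 dB.

1.9 dB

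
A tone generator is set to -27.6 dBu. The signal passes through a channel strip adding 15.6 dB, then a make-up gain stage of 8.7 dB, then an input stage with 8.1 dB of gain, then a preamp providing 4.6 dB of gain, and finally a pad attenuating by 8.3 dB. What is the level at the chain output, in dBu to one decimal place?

+1.1 dBu

Cascaded gains and losses add directly in dB.
-27.6 + 15.6 + 8.7 + 8.1 + 4.6 − 8.3 = +1.1 dBu.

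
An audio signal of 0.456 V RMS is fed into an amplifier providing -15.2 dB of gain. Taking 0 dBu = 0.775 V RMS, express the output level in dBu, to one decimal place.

Input level: 20·log₁₀(0.456/0.775) = -4.61 dBu.
Output: -4.61 − 15.2 = -19.8 dBu.

-19.8 dBu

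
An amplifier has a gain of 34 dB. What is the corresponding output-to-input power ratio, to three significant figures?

Power ratio = 10^(dB/10).
10^(34/10) = 10^(3.400) = 2510.

2510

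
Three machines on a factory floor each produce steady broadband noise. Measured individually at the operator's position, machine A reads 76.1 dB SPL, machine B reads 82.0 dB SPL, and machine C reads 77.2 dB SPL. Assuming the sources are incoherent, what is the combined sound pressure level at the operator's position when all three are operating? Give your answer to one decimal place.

84.0 dB SPL

Uncorrelated sources add in intensity (power), not in dB.
L_total = 10·log₁₀(10^(76.1/10) + 10^(82.0/10) + 10^(77.2/10)) = 10·log₁₀(251700000) = 84.0 dB SPL.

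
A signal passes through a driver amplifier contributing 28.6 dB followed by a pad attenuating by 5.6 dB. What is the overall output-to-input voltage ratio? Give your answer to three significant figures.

Net gain = 28.6 + (−5.6) = 23.0 dB.
Voltage ratio = 10^(23.0/20) = 14.1.

14.1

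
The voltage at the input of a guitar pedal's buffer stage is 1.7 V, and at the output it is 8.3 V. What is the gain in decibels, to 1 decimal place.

For a voltage ratio, dB = 20·log₁₀(V₂/V₁).
20·log₁₀(8.3/1.7) = 20·log₁₀(4.882) = 13.8 dB.

13.8 dB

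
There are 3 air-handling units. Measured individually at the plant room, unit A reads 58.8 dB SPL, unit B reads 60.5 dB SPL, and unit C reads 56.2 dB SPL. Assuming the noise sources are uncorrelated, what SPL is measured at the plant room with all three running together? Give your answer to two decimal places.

63.61 dB SPL

Add the sources as powers (linear), then convert back to dB:
L_total = 10·log₁₀(10^(58.8/10) + 10^(60.5/10) + 10^(56.2/10)) = 10·log₁₀(2297000) = 63.61 dB SPL.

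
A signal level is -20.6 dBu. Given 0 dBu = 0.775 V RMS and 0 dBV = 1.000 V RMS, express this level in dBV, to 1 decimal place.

The offset between the scales is 20·log₁₀(0.775/1.000) = −2.214 dB.
So dBV = -20.6 − 2.214 = -22.8 dBV.

-22.8 dBV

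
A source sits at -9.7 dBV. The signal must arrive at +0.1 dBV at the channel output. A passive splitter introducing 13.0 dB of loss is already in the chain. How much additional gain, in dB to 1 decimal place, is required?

The required make-up gain is the shortfall in the dB sum.
G = +0.1 − (-9.7) + 13.0 = 22.8 dB.

22.8 dB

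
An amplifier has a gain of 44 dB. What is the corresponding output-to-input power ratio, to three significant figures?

Power ratio = 10^(dB/10).
10^(44/10) = 10^(4.400) = 25100.

25100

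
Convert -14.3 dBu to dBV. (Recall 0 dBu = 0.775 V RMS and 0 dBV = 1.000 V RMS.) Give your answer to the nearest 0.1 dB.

The offset between the scales is 20·log₁₀(0.775/1.000) = −2.214 dB.
So dBV = -14.3 − 2.214 = -16.5 dBV.

-16.5 dBV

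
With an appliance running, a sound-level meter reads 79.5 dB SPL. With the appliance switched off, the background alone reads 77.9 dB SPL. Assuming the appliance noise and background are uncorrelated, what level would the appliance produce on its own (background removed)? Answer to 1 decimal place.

74.4 dB SPL

Subtract intensities: L_src = 10·log₁₀(10^(L_total/10) − 10^(L_bg/10)).
L_src = 10·log₁₀(10^(79.5/10) − 10^(77.9/10)) = 10·log₁₀(27470000) = 74.4 dB SPL.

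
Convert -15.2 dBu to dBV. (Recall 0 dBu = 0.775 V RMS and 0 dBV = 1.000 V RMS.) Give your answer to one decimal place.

The offset between the scales is 20·log₁₀(0.775/1.000) = −2.214 dB.
So dBV = -15.2 − 2.214 = -17.4 dBV.

-17.4 dBV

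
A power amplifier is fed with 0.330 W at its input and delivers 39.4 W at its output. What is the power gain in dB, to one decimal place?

20.8 dB

Power is a power quantity, so gain = 10·log₁₀(P_out/P_in).
10·log₁₀(39.4/0.330) = 10·log₁₀(119.4) = 20.8 dB.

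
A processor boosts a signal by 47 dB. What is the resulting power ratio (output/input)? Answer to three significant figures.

Power ratio = 10^(dB/10).
10^(47/10) = 10^(4.700) = 50100.

50100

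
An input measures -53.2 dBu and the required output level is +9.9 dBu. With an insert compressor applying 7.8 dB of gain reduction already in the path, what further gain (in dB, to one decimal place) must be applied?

The required make-up gain is the shortfall in the dB sum.
G = +9.9 − (-53.2) + 7.8 = 70.9 dB.

70.9 dB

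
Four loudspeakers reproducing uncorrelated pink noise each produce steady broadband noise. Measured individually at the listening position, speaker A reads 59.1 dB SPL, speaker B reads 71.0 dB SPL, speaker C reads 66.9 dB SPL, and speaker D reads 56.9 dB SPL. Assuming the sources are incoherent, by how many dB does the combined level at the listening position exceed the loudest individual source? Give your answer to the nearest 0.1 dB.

1.7 dB

Add the sources as powers (linear), then convert back to dB:
L_total = 10·log₁₀(10^(59.1/10) + 10^(71.0/10) + 10^(66.9/10) + 10^(56.9/10)) = 72.74 dB SPL.
Excess over the loudest (71.0 dB): 72.74 − 71.0 = 1.7 dB.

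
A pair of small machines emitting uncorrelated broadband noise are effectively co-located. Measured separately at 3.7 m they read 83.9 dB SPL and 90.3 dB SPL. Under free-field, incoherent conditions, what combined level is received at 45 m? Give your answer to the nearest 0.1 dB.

69.5 dB SPL

Combined at 3.7 m: 10·log₁₀(10^(83.9/10)+10^(90.3/10)) = 91.20 dB SPL.
Then apply −20·log₁₀(45/3.7) = -21.70 dB → 69.5 dB SPL.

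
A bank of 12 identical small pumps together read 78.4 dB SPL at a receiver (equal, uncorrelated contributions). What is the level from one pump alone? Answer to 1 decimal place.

12 equal incoherent sources add 10·log₁₀(12) = 10.79 dB over one source.
L_one = 78.4 − 10.79 = 67.6 dB SPL.

67.6 dB SPL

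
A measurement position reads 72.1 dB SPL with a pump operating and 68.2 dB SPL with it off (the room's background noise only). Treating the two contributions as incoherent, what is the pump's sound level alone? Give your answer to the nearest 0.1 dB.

Background correction is a power subtraction:
L_src = 10·log₁₀(10^(72.1/10) − 10^(68.2/10)) = 10·log₁₀(9611000) = 69.8 dB SPL.

69.8 dB SPL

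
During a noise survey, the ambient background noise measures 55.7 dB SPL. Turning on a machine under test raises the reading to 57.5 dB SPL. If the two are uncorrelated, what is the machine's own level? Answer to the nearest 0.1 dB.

Subtract intensities: L_src = 10·log₁₀(10^(L_total/10) − 10^(L_bg/10)).
L_src = 10·log₁₀(10^(57.5/10) − 10^(55.7/10)) = 10·log₁₀(190800) = 52.8 dB SPL.

52.8 dB SPL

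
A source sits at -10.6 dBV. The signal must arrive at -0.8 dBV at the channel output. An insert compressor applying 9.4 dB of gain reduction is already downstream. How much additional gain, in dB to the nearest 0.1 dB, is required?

The required make-up gain is the shortfall in the dB sum.
G = -0.8 − (-10.6) + 9.4 = 19.2 dB.

19.2 dB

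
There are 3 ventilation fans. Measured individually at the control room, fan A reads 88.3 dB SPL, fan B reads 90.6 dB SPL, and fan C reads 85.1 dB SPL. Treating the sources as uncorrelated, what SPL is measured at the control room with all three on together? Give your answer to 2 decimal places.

Add the sources as powers (linear), then convert back to dB:
L_total = 10·log₁₀(10^(88.3/10) + 10^(90.6/10) + 10^(85.1/10)) = 10·log₁₀(2148000000) = 93.32 dB SPL.

93.32 dB SPL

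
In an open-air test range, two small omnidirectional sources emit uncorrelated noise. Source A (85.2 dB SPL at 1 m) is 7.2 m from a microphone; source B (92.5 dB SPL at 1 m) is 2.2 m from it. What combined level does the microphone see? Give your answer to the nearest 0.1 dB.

At the listener: L_A = 85.2 − 20·log₁₀(7.2) = 68.05 dB; L_B = 92.5 − 20·log₁₀(2.2) = 85.65 dB.
Combined: 10·log₁₀(10^(68.05/10)+10^(85.65/10)) = 85.7 dB SPL.

85.7 dB SPL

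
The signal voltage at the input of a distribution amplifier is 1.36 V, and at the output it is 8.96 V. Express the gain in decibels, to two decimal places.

For a voltage ratio, dB = 20·log₁₀(V₂/V₁).
20·log₁₀(8.96/1.36) = 20·log₁₀(6.588) = 16.38 dB.

16.38 dB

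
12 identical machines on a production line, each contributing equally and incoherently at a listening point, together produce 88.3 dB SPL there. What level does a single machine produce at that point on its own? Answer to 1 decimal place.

12 equal incoherent sources add 10·log₁₀(12) = 10.79 dB over one source.
L_one = 88.3 − 10.79 = 77.5 dB SPL.

77.5 dB SPL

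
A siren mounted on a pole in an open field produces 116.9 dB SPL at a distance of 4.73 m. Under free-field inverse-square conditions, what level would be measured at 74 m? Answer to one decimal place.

Free-field point source: level drops by 20·log₁₀ of the distance ratio.
ΔL = −20·log₁₀(74/4.73) = -23.89 dB, so L₂ = 116.9 + (-23.89) = 93.0 dB SPL.

93.0 dB SPL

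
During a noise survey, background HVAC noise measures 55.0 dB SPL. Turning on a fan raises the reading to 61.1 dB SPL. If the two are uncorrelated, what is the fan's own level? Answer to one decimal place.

59.9 dB SPL

Subtract intensities: L_src = 10·log₁₀(10^(L_total/10) − 10^(L_bg/10)).
L_src = 10·log₁₀(10^(61.1/10) − 10^(55.0/10)) = 10·log₁₀(972000) = 59.9 dB SPL.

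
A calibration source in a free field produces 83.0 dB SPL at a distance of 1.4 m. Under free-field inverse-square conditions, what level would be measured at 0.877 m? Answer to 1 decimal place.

87.1 dB SPL

Free-field point source: level drops by 20·log₁₀ of the distance ratio.
ΔL = −20·log₁₀(0.877/1.4) = 4.06 dB, so L₂ = 83.0 + (4.06) = 87.1 dB SPL.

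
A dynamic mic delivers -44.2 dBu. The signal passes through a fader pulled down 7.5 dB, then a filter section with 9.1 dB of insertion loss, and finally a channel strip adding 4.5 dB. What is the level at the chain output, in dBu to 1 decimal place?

In dB, series stages simply add:
-44.2 − 7.5 − 9.1 + 4.5 = -56.3 dBu.

-56.3 dBu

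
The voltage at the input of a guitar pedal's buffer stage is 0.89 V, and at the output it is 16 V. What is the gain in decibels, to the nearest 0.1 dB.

25.1 dB

Voltage is an amplitude quantity, so gain = 20·log₁₀(V_out/V_in).
20·log₁₀(16/0.89) = 20·log₁₀(17.98) = 25.1 dB.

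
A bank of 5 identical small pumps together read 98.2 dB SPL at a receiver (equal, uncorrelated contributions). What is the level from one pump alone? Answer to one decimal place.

91.2 dB SPL

5 equal incoherent sources add 10·log₁₀(5) = 6.99 dB over one source.
L_one = 98.2 − 6.99 = 91.2 dB SPL.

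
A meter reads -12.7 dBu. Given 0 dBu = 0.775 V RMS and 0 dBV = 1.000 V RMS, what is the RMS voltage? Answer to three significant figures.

V = 0.775 V × 10^(-12.7/20).
= 0.775 × 0.2317 = 0.180 V.

0.180 V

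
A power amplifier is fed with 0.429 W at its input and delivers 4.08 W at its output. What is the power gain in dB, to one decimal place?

9.8 dB

For a power ratio, dB = 10·log₁₀(P₂/P₁).
10·log₁₀(4.08/0.429) = 10·log₁₀(9.510) = 9.8 dB.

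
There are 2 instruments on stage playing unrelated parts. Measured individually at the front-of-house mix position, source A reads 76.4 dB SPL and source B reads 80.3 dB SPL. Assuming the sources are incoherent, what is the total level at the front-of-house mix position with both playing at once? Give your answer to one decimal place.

Uncorrelated sources add in intensity (power), not in dB.
L_total = 10·log₁₀(10^(76.4/10) + 10^(80.3/10)) = 10·log₁₀(150800000) = 81.8 dB SPL.

81.8 dB SPL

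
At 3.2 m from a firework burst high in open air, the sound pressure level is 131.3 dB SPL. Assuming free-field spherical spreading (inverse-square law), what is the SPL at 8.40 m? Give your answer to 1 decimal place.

122.9 dB SPL

Free-field point source: level drops by 20·log₁₀ of the distance ratio.
ΔL = −20·log₁₀(8.40/3.2) = -8.38 dB, so L₂ = 131.3 + (-8.38) = 122.9 dB SPL.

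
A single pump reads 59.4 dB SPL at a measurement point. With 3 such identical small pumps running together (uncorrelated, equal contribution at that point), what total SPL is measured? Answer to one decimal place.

3 equal incoherent sources raise the level by 10·log₁₀(3) = 4.77 dB.
L_total = 59.4 + 4.77 = 64.2 dB SPL.

64.2 dB SPL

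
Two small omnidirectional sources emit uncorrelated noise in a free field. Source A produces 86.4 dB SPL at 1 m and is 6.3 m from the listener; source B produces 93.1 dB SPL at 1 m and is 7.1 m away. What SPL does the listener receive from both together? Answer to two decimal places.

At the listener: L_A = 86.4 − 20·log₁₀(6.3) = 70.413 dB; L_B = 93.1 − 20·log₁₀(7.1) = 76.075 dB.
Combined: 10·log₁₀(10^(70.413/10)+10^(76.075/10)) = 77.12 dB SPL.

77.12 dB SPL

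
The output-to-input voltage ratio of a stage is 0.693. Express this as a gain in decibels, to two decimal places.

-3.19 dB

Voltage is an amplitude quantity, so gain = 20·log₁₀(V_out/V_in).
20·log₁₀(0.693) = -3.19 dB.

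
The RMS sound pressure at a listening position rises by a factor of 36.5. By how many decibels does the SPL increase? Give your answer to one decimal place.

31.2 dB

Sound pressure is an amplitude quantity: ΔL = 20·log₁₀(p₂/p₁).
20·log₁₀(36.5) = 31.2 dB.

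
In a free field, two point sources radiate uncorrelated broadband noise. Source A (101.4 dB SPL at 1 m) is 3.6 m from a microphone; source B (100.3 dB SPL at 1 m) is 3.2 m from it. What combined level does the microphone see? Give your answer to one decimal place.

At the listener: L_A = 101.4 − 20·log₁₀(3.6) = 90.27 dB; L_B = 100.3 − 20·log₁₀(3.2) = 90.20 dB.
Combined: 10·log₁₀(10^(90.27/10)+10^(90.20/10)) = 93.2 dB SPL.

93.2 dB SPL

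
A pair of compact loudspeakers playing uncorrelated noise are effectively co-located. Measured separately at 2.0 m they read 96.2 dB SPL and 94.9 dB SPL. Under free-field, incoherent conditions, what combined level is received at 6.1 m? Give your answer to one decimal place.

88.9 dB SPL

Combined at 2.0 m: 10·log₁₀(10^(96.2/10)+10^(94.9/10)) = 98.61 dB SPL.
Then apply −20·log₁₀(6.1/2.0) = -9.69 dB → 88.9 dB SPL.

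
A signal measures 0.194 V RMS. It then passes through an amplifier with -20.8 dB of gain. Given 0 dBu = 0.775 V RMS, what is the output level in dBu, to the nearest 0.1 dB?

-32.8 dBu

Input level: 20·log₁₀(0.194/0.775) = -12.03 dBu.
Output: -12.03 − 20.8 = -32.8 dBu.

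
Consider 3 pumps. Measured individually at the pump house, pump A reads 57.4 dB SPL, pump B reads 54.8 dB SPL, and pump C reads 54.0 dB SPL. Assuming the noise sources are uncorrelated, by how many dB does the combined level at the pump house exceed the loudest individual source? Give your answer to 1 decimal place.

Uncorrelated sources add in intensity (power), not in dB.
L_total = 10·log₁₀(10^(57.4/10) + 10^(54.8/10) + 10^(54.0/10)) = 60.42 dB SPL.
Excess over the loudest (57.4 dB): 60.42 − 57.4 = 3.0 dB.

3.0 dB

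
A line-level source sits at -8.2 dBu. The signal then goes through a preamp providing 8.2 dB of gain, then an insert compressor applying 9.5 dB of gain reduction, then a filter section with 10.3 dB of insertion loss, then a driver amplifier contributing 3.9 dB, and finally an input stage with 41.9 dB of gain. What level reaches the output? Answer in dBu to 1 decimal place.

In dB, series stages simply add:
-8.2 + 8.2 − 9.5 − 10.3 + 3.9 + 41.9 = +26.0 dBu.

+26.0 dBu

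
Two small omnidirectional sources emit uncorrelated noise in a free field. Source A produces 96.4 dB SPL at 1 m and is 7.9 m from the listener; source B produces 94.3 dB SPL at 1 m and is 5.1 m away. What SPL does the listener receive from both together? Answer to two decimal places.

At the listener: L_A = 96.4 − 20·log₁₀(7.9) = 78.447 dB; L_B = 94.3 − 20·log₁₀(5.1) = 80.149 dB.
Combined: 10·log₁₀(10^(78.447/10)+10^(80.149/10)) = 82.39 dB SPL.

82.39 dB SPL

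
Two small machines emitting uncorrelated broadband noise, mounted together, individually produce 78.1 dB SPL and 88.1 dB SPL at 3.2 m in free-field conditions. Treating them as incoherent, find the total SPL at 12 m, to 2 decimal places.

77.03 dB SPL

Combined at 3.2 m: 10·log₁₀(10^(78.1/10)+10^(88.1/10)) = 88.514 dB SPL.
Then apply −20·log₁₀(12/3.2) = -11.481 dB → 77.03 dB SPL.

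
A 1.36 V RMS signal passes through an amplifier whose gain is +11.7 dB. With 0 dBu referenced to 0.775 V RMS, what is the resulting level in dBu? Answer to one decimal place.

+16.6 dBu

Input level: 20·log₁₀(1.36/0.775) = 4.88 dBu.
Output: 4.88 + 11.7 = +16.6 dBu.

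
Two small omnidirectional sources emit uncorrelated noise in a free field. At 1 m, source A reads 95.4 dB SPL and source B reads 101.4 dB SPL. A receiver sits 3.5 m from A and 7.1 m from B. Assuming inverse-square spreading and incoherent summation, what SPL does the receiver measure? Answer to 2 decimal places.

At the listener: L_A = 95.4 − 20·log₁₀(3.5) = 84.519 dB; L_B = 101.4 − 20·log₁₀(7.1) = 84.375 dB.
Combined: 10·log₁₀(10^(84.519/10)+10^(84.375/10)) = 87.46 dB SPL.

87.46 dB SPL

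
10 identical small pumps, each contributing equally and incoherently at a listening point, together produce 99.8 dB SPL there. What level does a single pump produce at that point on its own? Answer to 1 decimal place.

89.8 dB SPL

10 equal incoherent sources add 10·log₁₀(10) = 10.00 dB over one source.
L_one = 99.8 − 10.00 = 89.8 dB SPL.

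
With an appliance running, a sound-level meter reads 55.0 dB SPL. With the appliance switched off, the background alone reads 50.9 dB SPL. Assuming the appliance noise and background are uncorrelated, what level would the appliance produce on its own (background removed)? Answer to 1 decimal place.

Background correction is a power subtraction:
L_src = 10·log₁₀(10^(55.0/10) − 10^(50.9/10)) = 10·log₁₀(193200) = 52.9 dB SPL.

52.9 dB SPL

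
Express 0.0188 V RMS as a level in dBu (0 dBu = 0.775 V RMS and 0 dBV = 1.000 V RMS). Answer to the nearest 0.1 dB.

dBu = 20·log₁₀(V / 0.775 V).
20·log₁₀(0.0188/0.775) = -32.3 dBu.

-32.3 dBu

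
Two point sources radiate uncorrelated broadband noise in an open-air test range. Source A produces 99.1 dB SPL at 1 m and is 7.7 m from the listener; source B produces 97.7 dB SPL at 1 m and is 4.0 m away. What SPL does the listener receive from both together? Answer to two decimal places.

87.03 dB SPL

At the listener: L_A = 99.1 − 20·log₁₀(7.7) = 81.370 dB; L_B = 97.7 − 20·log₁₀(4.0) = 85.659 dB.
Combined: 10·log₁₀(10^(81.370/10)+10^(85.659/10)) = 87.03 dB SPL.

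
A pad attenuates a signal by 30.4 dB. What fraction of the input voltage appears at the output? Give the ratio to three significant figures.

0.0302

Voltage ratio = 10^(dB/20).
10^(-30.4/20) = 10^(-1.520) = 0.0302.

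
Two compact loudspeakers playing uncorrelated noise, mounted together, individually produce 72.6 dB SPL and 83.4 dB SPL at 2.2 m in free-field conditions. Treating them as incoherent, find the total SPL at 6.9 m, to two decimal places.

Combined at 2.2 m: 10·log₁₀(10^(72.6/10)+10^(83.4/10)) = 83.747 dB SPL.
Then apply −20·log₁₀(6.9/2.2) = -9.929 dB → 73.82 dB SPL.

73.82 dB SPL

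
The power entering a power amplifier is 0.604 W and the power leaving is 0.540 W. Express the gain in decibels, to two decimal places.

Power is a power quantity, so gain = 10·log₁₀(P_out/P_in).
10·log₁₀(0.540/0.604) = 10·log₁₀(0.8940) = -0.49 dB.

-0.49 dB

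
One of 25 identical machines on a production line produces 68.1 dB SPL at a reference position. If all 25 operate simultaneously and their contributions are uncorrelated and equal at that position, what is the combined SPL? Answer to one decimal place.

25 equal incoherent sources raise the level by 10·log₁₀(25) = 13.98 dB.
L_total = 68.1 + 13.98 = 82.1 dB SPL.

82.1 dB SPL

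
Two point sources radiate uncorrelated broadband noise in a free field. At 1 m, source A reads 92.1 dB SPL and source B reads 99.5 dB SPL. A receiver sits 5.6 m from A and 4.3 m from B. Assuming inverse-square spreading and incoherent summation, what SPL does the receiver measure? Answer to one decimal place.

At the listener: L_A = 92.1 − 20·log₁₀(5.6) = 77.14 dB; L_B = 99.5 − 20·log₁₀(4.3) = 86.83 dB.
Combined: 10·log₁₀(10^(77.14/10)+10^(86.83/10)) = 87.3 dB SPL.

87.3 dB SPL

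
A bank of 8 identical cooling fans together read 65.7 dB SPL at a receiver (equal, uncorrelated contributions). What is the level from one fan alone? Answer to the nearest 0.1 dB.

56.7 dB SPL

8 equal incoherent sources add 10·log₁₀(8) = 9.03 dB over one source.
L_one = 65.7 − 9.03 = 56.7 dB SPL.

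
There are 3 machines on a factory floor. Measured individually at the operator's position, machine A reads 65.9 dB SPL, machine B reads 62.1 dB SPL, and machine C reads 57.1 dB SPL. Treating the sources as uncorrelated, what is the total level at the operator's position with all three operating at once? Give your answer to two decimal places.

67.80 dB SPL

Uncorrelated sources add in intensity (power), not in dB.
L_total = 10·log₁₀(10^(65.9/10) + 10^(62.1/10) + 10^(57.1/10)) = 10·log₁₀(6025000) = 67.80 dB SPL.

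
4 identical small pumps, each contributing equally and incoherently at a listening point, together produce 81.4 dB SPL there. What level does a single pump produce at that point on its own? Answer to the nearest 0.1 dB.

75.4 dB SPL

4 equal incoherent sources add 10·log₁₀(4) = 6.02 dB over one source.
L_one = 81.4 − 6.02 = 75.4 dB SPL.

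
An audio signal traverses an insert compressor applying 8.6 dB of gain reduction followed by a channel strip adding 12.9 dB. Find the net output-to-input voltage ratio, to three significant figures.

1.64

Net gain = (−8.6) + 12.9 = 4.3 dB.
Voltage ratio = 10^(4.3/20) = 1.64.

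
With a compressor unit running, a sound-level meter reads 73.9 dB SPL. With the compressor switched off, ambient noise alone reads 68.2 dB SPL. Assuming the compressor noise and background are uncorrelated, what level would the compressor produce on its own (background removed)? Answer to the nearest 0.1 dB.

72.5 dB SPL

Subtract intensities: L_src = 10·log₁₀(10^(L_total/10) − 10^(L_bg/10)).
L_src = 10·log₁₀(10^(73.9/10) − 10^(68.2/10)) = 10·log₁₀(17940000) = 72.5 dB SPL.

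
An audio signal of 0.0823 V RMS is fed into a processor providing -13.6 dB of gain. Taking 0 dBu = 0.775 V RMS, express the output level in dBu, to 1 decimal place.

-33.1 dBu

Input level: 20·log₁₀(0.0823/0.775) = -19.48 dBu.
Output: -19.48 − 13.6 = -33.1 dBu.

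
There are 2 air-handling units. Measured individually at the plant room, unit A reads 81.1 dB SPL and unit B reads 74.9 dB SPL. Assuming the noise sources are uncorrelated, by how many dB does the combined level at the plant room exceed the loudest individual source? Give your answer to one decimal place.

0.9 dB

Uncorrelated sources add in intensity (power), not in dB.
L_total = 10·log₁₀(10^(81.1/10) + 10^(74.9/10)) = 82.03 dB SPL.
Excess over the loudest (81.1 dB): 82.03 − 81.1 = 0.9 dB.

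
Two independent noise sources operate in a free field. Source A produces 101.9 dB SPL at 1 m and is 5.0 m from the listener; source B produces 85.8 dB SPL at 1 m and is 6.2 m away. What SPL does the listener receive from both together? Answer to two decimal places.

At the listener: L_A = 101.9 − 20·log₁₀(5.0) = 87.921 dB; L_B = 85.8 − 20·log₁₀(6.2) = 69.952 dB.
Combined: 10·log₁₀(10^(87.921/10)+10^(69.952/10)) = 87.99 dB SPL.

87.99 dB SPL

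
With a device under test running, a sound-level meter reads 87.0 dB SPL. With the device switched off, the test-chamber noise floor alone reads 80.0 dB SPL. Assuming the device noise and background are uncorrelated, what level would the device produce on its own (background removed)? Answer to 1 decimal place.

Subtract intensities: L_src = 10·log₁₀(10^(L_total/10) − 10^(L_bg/10)).
L_src = 10·log₁₀(10^(87.0/10) − 10^(80.0/10)) = 10·log₁₀(401200000) = 86.0 dB SPL.

86.0 dB SPL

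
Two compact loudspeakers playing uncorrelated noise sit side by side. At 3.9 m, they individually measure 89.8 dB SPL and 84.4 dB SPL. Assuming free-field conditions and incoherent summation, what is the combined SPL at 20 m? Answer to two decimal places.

Combined at 3.9 m: 10·log₁₀(10^(89.8/10)+10^(84.4/10)) = 90.901 dB SPL.
Then apply −20·log₁₀(20/3.9) = -14.199 dB → 76.70 dB SPL.

76.70 dB SPL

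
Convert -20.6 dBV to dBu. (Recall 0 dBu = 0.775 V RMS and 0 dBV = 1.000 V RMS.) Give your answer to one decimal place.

-18.4 dBu

The offset between the scales is 20·log₁₀(0.775/1.000) = −2.214 dB.
So dBu = -20.6 + 2.214 = -18.4 dBu.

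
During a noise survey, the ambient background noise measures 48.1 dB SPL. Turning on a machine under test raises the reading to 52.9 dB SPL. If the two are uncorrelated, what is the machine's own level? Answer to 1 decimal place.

Remove the background by subtracting linear intensities:
L_src = 10·log₁₀(10^(52.9/10) − 10^(48.1/10)) = 10·log₁₀(130400) = 51.2 dB SPL.

51.2 dB SPL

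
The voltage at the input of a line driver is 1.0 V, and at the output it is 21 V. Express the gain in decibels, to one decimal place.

26.4 dB

For a voltage ratio, dB = 20·log₁₀(V₂/V₁).
20·log₁₀(21/1.0) = 20·log₁₀(21.00) = 26.4 dB.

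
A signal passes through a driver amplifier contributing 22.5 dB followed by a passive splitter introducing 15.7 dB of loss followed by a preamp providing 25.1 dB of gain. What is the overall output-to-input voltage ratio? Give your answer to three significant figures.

Net gain = 22.5 + (−15.7) + 25.1 = 31.9 dB.
Voltage ratio = 10^(31.9/20) = 39.4.

39.4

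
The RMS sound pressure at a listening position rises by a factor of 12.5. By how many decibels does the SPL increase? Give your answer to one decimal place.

21.9 dB

SPL change from a pressure ratio uses the 20·log₁₀ form:
20·log₁₀(12.5) = 21.9 dB.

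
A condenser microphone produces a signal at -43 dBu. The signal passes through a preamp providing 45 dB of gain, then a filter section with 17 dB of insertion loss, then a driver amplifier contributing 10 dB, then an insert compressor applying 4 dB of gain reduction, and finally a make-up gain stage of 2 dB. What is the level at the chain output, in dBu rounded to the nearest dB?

Cascaded gains and losses add directly in dB.
-43 + 45 − 17 + 10 − 4 + 2 = -7 dBu.

-7 dBu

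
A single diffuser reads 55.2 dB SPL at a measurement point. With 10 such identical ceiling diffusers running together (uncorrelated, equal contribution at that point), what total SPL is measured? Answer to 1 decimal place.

10 equal incoherent sources raise the level by 10·log₁₀(10) = 10.00 dB.
L_total = 55.2 + 10.00 = 65.2 dB SPL.

65.2 dB SPL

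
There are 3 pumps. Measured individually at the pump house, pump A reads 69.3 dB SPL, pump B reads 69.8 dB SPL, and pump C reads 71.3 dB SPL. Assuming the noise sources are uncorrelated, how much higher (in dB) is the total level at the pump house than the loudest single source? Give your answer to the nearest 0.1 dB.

3.7 dB

Incoherent sources sum as intensities:
L_total = 10·log₁₀(10^(69.3/10) + 10^(69.8/10) + 10^(71.3/10)) = 74.99 dB SPL.
Excess over the loudest (71.3 dB): 74.99 − 71.3 = 3.7 dB.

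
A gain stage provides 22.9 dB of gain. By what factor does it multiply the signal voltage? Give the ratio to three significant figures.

Voltage ratio = 10^(dB/20).
10^(22.9/20) = 10^(1.145) = 14.0.

14.0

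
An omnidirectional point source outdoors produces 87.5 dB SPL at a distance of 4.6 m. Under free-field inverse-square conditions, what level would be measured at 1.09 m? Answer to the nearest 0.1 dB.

100.0 dB SPL

For a point source in a free field, ΔL = −20·log₁₀(d₂/d₁).
ΔL = −20·log₁₀(1.09/4.6) = 12.51 dB, so L₂ = 87.5 + (12.51) = 100.0 dB SPL.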